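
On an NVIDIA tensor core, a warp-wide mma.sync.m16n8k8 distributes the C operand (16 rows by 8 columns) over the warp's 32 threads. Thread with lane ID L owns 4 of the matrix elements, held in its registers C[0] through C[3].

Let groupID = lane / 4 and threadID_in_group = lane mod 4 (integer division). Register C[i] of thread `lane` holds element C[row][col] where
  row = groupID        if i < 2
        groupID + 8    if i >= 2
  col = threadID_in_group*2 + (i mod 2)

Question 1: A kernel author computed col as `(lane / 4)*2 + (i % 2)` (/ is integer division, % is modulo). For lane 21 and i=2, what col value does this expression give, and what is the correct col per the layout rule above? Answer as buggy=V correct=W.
buggy=10 correct=2

`(lane / 4)*2 + (i % 2)`[21,2]=>10
lane 21=>21/4=5, 21 mod 4=1
i=2  r:5+8=>13  c:2·1+0=>2
col: 10 vs 2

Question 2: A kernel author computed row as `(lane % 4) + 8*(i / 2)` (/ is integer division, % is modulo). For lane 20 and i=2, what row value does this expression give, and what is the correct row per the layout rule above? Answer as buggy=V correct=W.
buggy=8 correct=13

`(lane % 4) + 8*(i / 2)`[20,2]=>8
L=20=>grp=20>>2=5, tig=20&3=0
[2]=>row 5+8=13  col 0·2+0=0
row: 8 vs 13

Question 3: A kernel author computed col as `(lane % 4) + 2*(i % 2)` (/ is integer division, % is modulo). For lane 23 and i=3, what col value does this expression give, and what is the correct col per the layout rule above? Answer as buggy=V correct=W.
`(lane % 4) + 2*(i % 2)`[23,3]⇒5
L=23⇒gr=23>>2=5, th=23&3=3
[3]⇒row 5+8=13  col 3·2+1=7
col: 5 vs 7

buggy=5 correct=7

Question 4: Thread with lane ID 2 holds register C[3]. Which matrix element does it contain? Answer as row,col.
8,5

2: g=0,t=2
[3] (0+8,2*2+1) = (8,5)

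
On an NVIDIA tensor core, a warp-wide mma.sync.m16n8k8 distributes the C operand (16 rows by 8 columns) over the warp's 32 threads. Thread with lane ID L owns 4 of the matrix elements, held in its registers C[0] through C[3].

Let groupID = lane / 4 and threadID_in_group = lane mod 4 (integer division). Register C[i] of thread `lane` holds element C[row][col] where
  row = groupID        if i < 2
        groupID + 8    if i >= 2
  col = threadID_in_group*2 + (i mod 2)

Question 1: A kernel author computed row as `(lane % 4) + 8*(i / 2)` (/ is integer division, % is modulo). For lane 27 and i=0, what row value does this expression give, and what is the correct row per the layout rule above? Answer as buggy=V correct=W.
buggy=3 correct=6

`(lane % 4) + 8*(i / 2)`[27,0]=>3
lane 27=>27/4=6, 27 mod 4=3
i=0  r:6+0=>6  c:2·3+0=>6
row: 3 vs 6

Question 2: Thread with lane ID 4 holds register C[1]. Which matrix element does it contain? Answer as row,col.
4: gr=1,th=0
[1] (1+0,0*2+1) = (1,1)

1,1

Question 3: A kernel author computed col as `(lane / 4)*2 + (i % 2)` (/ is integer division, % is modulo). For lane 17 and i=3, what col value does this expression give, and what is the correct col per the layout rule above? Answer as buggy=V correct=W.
buggy=9 correct=3

`(lane / 4)*2 + (i % 2)`[17,3]->9
lane 17: gid=4 (17/4), tid=1 (17%4)
i=3: r=4+8=12, c=1*2+1=3
col: 9 vs 3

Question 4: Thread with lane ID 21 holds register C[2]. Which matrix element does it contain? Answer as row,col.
lane 21: g=5 (21/4), t=1 (21%4)
i=2: r=5+8=13, c=1*2+0=2

13,2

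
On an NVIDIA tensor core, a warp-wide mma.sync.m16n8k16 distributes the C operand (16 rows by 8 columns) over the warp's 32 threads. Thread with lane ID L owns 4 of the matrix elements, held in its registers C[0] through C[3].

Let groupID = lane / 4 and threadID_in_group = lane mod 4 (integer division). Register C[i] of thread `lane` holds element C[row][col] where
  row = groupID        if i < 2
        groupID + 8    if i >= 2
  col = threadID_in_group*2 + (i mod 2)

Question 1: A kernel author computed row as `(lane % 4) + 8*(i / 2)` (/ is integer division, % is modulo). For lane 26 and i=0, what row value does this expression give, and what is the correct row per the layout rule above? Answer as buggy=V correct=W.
buggy=2 correct=6

`(lane % 4) + 8*(i / 2)`[26,0]->2
lane 26: g=6 (26/4), t=2 (26%4)
i=0: r=6+0=6, c=2*2+0=4
row: 2 vs 6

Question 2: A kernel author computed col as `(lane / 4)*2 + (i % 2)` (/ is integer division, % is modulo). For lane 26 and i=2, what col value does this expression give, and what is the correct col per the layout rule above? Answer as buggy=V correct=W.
`(lane / 4)*2 + (i % 2)`[26,2]->12
L=26->gid=26>>2=6, tid=26&3=2
[2]->row 6+8=14  col 2·2+0=4
col: 12 vs 4

buggy=12 correct=4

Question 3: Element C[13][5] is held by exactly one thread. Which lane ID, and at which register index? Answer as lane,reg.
22,3

r: 13->gid=5,r8=1  c: 5->tid=2,i&1=1
L=5*4+2=22  i=1*2+1=3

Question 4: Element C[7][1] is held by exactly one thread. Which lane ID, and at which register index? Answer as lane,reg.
r:7=>grp=7,rB=0  c:1=>tig=0,lo=1
L=7*4+0=28  i=0*2+1=1

28,1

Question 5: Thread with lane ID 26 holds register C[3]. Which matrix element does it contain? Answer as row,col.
14,5

lane 26: grp=6 (26/4), tig=2 (26%4)
i=3: r=6+8=14, c=2*2+1=5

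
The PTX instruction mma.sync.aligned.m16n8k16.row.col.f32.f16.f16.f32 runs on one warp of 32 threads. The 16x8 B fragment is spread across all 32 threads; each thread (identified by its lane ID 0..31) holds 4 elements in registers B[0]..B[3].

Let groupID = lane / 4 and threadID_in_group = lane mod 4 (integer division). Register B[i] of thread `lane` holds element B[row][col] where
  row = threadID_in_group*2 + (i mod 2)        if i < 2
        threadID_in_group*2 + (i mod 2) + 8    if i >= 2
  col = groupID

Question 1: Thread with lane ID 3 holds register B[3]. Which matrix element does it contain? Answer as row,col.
15,0

3: G=0,T=3
[3] (3*2+1+8,0) = (15,0)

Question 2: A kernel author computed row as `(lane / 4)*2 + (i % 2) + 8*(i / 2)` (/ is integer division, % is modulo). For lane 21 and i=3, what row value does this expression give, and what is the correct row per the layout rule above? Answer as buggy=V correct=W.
`(lane / 4)*2 + (i % 2) + 8*(i / 2)`[21,3]->19
lane 21->21/4=5, 21 mod 4=1
i=3  r:2·1+1+8->11  c:5
row: 19 vs 11

buggy=19 correct=11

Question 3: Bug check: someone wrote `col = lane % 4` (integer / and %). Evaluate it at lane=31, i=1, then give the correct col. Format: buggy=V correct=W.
`lane % 4`[31,1]=>3
31: grp=7,tig=3
[1] (3*2+1+0,7) = (7,7)
col: 3 vs 7

buggy=3 correct=7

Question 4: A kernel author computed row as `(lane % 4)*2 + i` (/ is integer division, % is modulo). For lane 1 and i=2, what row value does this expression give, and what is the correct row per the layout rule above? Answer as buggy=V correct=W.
buggy=4 correct=10

`(lane % 4)*2 + i`[1,2]->4
1: gid=0,tid=1
[2] (1*2+0+8,0) = (10,0)
row: 4 vs 10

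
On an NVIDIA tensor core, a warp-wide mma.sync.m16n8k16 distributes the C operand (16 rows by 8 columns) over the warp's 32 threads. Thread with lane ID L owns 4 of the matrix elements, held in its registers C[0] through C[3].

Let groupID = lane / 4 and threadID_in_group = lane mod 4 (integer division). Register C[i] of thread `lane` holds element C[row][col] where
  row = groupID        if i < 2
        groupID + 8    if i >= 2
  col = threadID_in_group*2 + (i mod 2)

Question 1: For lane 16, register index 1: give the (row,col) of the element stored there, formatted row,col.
L=16->gid=16>>2=4, tid=16&3=0
[1]->row 4+0=4  col 0·2+1=1

4,1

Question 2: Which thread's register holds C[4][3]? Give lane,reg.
17,1

r:4=>grp=4,rB=0  c:3=>tig=1,lo=1
L=4*4+1=17  i=0*2+1=1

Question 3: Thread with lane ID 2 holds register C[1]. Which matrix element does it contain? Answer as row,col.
L=2->g=2>>2=0, t=2&3=2
[1]->row 0+0=0  col 2·2+1=5

0,5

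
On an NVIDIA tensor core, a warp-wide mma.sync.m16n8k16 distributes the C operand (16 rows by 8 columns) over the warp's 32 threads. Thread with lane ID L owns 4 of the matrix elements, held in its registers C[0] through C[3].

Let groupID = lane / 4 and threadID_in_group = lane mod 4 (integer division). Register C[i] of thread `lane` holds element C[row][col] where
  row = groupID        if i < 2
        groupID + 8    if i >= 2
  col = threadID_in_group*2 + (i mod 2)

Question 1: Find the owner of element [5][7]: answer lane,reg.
23,1

r: 5->gid=5,r8=0  c: 7->tid=3,i&1=1
L=5*4+3=23  i=0*2+1=1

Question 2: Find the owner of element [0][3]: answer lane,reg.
r=0->g=0,rb=0  c=3->t=1,b0=1
L=0*4+1=1  i=0*2+1=1

1,1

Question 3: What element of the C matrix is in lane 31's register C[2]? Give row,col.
lane 31: grp=7 (31/4), tig=3 (31%4)
i=2: r=7+8=15, c=3*2+0=6

15,6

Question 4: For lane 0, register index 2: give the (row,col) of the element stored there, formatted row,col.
8,0

lane 0→0/4=0, 0 mod 4=0
i=2  r:0+8→8  c:2·0+0→0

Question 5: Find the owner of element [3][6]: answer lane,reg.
15,0

r=3→G=3,rhi=0  c=6→T=3,p=0
L=3*4+3=15  i=0*2+0=0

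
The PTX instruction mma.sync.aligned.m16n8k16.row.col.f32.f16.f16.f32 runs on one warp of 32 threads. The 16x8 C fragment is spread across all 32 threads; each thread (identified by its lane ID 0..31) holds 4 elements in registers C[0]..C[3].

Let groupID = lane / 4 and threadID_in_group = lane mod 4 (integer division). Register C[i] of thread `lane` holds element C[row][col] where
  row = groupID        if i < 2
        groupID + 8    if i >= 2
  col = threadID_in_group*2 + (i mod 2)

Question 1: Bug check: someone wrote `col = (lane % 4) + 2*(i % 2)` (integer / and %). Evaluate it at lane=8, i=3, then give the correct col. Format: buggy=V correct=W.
`(lane % 4) + 2*(i % 2)`[8,3]->2
L=8->gid=8>>2=2, tid=8&3=0
[3]->row 2+8=10  col 0·2+1=1
col: 2 vs 1

buggy=2 correct=1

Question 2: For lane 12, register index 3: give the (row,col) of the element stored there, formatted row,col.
L=12->g=12>>2=3, t=12&3=0
[3]->row 3+8=11  col 0·2+1=1

11,1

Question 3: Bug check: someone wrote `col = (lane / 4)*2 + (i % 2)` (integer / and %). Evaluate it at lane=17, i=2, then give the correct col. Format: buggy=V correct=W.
buggy=8 correct=2

`(lane / 4)*2 + (i % 2)`[17,2]->8
lane 17: gid=4 (17/4), tid=1 (17%4)
i=2: r=4+8=12, c=1*2+0=2
col: 8 vs 2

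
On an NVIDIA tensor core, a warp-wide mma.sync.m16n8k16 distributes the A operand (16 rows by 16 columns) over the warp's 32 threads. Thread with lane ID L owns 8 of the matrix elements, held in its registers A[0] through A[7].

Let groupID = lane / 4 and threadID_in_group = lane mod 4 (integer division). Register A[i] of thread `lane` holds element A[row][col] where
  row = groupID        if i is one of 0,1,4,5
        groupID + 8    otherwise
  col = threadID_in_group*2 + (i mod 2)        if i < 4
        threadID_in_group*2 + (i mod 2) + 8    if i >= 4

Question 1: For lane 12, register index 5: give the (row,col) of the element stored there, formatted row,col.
3,9

L=12->gid=12>>2=3, tid=12&3=0
[5]->row 3+0=3  col 0·2+1+8=9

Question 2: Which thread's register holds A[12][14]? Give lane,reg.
19,6

r=12→G=4,rhi=1  c=14→chi=1,T=3,p=0
L=4*4+3=19  i=1*4+1*2+0=6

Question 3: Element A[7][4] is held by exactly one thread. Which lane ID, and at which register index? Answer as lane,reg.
30,0

r=7⇒gr=7,Rb=0  c=4⇒Cb=0,th=2,odd=0
L=7*4+2=30  i=0*4+0*2+0=0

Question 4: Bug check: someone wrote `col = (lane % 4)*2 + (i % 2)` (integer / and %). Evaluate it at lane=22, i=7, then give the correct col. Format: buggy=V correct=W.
buggy=5 correct=13

`(lane % 4)*2 + (i % 2)`[22,7]->5
lane 22->22/4=5, 22 mod 4=2
i=7  r:5+8->13  c:2·2+1+8->13
col: 5 vs 13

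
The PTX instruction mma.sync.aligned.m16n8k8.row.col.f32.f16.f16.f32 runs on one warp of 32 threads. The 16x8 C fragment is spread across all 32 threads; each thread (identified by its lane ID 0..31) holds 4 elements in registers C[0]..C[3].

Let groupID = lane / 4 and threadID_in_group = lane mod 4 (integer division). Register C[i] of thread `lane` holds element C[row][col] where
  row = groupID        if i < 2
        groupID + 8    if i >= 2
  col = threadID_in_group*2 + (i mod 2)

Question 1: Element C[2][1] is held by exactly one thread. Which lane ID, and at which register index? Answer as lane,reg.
r: 2->gid=2,r8=0  c: 1->tid=0,i&1=1
L=2*4+0=8  i=0*2+1=1

8,1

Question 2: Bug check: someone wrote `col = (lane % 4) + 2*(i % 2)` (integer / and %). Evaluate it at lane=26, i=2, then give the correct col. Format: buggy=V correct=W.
buggy=2 correct=4

`(lane % 4) + 2*(i % 2)`[26,2]⇒2
L=26⇒gr=26>>2=6, th=26&3=2
[2]⇒row 6+8=14  col 2·2+0=4
col: 2 vs 4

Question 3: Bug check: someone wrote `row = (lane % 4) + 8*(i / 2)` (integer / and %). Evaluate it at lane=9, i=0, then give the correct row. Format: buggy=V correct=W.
`(lane % 4) + 8*(i / 2)`[9,0]->1
9: g=2,t=1
[0] (2+0,1*2+0) = (2,2)
row: 1 vs 2

buggy=1 correct=2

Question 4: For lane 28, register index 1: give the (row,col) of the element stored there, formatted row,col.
lane 28->28/4=7, 28 mod 4=0
i=1  r:7+0->7  c:2·0+1->1

7,1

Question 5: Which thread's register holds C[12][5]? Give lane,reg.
r=12⇒gr=4,Rb=1  c=5⇒th=2,odd=1
L=4*4+2=18  i=1*2+1=3

18,3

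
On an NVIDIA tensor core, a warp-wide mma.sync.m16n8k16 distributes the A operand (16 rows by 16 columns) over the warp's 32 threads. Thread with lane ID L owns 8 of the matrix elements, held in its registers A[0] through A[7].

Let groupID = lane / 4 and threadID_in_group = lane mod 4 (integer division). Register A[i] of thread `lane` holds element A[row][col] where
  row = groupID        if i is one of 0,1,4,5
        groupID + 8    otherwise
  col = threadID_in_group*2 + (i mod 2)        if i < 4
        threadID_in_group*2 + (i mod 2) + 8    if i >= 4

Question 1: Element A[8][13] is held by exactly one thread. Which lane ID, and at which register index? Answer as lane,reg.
r=8⇒gr=0,Rb=1  c=13⇒Cb=1,th=2,odd=1
L=0*4+2=2  i=1*4+1*2+1=7

2,7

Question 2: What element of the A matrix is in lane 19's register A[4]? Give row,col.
4,14

lane 19: g=4 (19/4), t=3 (19%4)
i=4: r=4+0=4, c=3*2+0+8=14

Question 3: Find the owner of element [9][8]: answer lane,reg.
r:9=>grp=1,rB=1  c:8=>cB=1,tig=0,lo=0
L=1*4+0=4  i=1*4+1*2+0=6

4,6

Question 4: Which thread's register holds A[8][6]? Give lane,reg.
3,2

r: 8->gid=0,r8=1  c: 6->c8=0,tid=3,i&1=0
L=0*4+3=3  i=0*4+1*2+0=2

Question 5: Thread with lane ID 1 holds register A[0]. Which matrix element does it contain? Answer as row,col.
lane 1=>1/4=0, 1 mod 4=1
i=0  r:0+0=>0  c:2·1+0+0=>2

0,2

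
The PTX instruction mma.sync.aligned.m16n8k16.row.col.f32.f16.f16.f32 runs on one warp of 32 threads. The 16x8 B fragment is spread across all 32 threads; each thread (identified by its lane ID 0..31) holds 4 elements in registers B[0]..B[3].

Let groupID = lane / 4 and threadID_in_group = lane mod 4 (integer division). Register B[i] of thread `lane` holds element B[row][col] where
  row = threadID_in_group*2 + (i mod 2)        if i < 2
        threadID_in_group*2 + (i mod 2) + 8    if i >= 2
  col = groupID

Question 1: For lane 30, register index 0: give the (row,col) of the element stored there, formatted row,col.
4,7

lane 30->30/4=7, 30 mod 4=2
i=0  r:2·2+0+0->4  c:7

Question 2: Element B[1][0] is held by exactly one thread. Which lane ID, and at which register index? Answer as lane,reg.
0,1

c=0->g=0  r=1->rb=0,t=0,b0=1
L=0*4+0=0  i=0*2+1=1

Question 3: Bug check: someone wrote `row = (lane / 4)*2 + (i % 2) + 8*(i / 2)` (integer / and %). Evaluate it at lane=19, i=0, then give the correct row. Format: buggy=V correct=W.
buggy=8 correct=6

`(lane / 4)*2 + (i % 2) + 8*(i / 2)`[19,0]->8
L=19->gid=19>>2=4, tid=19&3=3
[0]->row 3·2+0+0=6  col gid=4
row: 8 vs 6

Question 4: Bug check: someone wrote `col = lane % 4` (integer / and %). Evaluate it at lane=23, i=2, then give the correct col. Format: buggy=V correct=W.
`lane % 4`[23,2]->3
lane 23->23/4=5, 23 mod 4=3
i=2  r:2·3+0+8->14  c:5
col: 3 vs 5

buggy=3 correct=5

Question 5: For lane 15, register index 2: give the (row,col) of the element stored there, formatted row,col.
14,3

15: gid=3,tid=3
[2] (3*2+0+8,3) = (14,3)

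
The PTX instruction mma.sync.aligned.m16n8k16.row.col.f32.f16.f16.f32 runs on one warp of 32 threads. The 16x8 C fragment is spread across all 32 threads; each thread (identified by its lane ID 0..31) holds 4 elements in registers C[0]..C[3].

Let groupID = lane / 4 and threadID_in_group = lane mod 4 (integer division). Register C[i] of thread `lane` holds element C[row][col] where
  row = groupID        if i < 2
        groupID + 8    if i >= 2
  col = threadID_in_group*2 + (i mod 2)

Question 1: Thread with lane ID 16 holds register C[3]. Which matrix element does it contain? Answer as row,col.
12,1

lane 16: gr=4 (16/4), th=0 (16%4)
i=3: r=4+8=12, c=0*2+1=1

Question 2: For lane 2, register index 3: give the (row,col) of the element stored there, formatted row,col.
L=2⇒gr=2>>2=0, th=2&3=2
[3]⇒row 0+8=8  col 2·2+1=5

8,5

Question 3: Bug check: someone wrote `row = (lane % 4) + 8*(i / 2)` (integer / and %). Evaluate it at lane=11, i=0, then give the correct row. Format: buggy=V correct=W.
buggy=3 correct=2

`(lane % 4) + 8*(i / 2)`[11,0]⇒3
L=11⇒gr=11>>2=2, th=11&3=3
[0]⇒row 2+0=2  col 3·2+0=6
row: 3 vs 2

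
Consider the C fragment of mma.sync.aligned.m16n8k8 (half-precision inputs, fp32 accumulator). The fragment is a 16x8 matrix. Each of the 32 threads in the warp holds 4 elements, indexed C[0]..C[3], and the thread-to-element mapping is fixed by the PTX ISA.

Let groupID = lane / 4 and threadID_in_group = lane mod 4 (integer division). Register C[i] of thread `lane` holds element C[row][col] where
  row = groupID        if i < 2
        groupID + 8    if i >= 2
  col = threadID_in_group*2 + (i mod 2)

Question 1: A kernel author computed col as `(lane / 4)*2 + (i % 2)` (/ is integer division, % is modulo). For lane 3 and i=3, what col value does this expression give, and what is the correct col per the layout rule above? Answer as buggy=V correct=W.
`(lane / 4)*2 + (i % 2)`[3,3]->1
3: g=0,t=3
[3] (0+8,3*2+1) = (8,7)
col: 1 vs 7

buggy=1 correct=7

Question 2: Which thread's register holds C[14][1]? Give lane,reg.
r:14=>grp=6,rB=1  c:1=>tig=0,lo=1
L=6*4+0=24  i=1*2+1=3

24,3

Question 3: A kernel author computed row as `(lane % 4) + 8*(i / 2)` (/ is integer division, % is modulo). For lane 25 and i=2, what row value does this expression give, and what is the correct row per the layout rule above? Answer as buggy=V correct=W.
buggy=9 correct=14

`(lane % 4) + 8*(i / 2)`[25,2]⇒9
25: gr=6,th=1
[2] (6+8,1*2+0) = (14,2)
row: 9 vs 14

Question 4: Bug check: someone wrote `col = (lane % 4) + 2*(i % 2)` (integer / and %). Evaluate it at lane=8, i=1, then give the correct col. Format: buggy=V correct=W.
`(lane % 4) + 2*(i % 2)`[8,1]⇒2
lane 8: gr=2 (8/4), th=0 (8%4)
i=1: r=2+0=2, c=0*2+1=1
col: 2 vs 1

buggy=2 correct=1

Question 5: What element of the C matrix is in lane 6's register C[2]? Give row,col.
9,4

L=6=>grp=6>>2=1, tig=6&3=2
[2]=>row 1+8=9  col 2·2+0=4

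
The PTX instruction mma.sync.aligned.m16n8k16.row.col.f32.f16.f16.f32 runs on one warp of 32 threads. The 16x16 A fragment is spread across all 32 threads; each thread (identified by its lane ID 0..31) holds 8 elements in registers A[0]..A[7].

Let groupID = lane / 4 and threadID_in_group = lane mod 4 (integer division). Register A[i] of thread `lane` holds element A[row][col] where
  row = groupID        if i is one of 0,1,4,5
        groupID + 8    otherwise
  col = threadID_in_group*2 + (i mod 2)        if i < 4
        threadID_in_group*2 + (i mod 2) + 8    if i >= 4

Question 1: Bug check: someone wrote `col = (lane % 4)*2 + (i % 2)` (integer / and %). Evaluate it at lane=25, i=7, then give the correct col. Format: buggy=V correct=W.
buggy=3 correct=11

`(lane % 4)*2 + (i % 2)`[25,7]⇒3
lane 25: gr=6 (25/4), th=1 (25%4)
i=7: r=6+8=14, c=1*2+1+8=11
col: 3 vs 11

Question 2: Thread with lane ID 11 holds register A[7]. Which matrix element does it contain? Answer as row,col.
11: gr=2,th=3
[7] (2+8,3*2+1+8) = (10,15)

10,15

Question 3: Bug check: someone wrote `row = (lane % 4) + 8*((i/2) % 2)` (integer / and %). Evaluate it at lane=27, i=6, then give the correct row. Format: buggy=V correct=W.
`(lane % 4) + 8*((i/2) % 2)`[27,6]=>11
lane 27: grp=6 (27/4), tig=3 (27%4)
i=6: r=6+8=14, c=3*2+0+8=14
row: 11 vs 14

buggy=11 correct=14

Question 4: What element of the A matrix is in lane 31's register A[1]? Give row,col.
7,7

31: gr=7,th=3
[1] (7+0,3*2+1+0) = (7,7)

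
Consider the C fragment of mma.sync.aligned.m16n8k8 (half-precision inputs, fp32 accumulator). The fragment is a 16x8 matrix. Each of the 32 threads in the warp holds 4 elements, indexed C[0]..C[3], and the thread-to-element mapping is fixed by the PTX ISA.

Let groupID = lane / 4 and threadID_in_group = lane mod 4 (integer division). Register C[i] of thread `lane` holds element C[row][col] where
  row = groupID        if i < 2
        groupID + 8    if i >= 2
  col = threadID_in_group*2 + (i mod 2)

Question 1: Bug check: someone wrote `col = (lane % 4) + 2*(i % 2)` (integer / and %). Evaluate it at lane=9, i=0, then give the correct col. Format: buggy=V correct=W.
`(lane % 4) + 2*(i % 2)`[9,0]->1
lane 9: gid=2 (9/4), tid=1 (9%4)
i=0: r=2+0=2, c=1*2+0=2
col: 1 vs 2

buggy=1 correct=2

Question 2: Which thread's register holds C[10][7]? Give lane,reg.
r=10⇒gr=2,Rb=1  c=7⇒th=3,odd=1
L=2*4+3=11  i=1*2+1=3

11,3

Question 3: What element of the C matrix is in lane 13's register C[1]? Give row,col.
13: G=3,T=1
[1] (3+0,1*2+1) = (3,3)

3,3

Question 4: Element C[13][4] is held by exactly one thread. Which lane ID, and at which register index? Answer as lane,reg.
22,2

r:13=>grp=5,rB=1  c:4=>tig=2,lo=0
L=5*4+2=22  i=1*2+0=2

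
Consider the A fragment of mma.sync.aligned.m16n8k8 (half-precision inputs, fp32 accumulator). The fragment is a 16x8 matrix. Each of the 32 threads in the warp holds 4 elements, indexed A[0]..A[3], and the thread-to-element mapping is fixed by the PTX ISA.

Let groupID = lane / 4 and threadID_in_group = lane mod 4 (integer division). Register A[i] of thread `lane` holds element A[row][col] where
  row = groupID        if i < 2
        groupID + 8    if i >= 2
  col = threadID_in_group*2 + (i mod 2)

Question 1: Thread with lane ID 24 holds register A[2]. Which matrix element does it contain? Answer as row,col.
14,0

24: g=6,t=0
[2] (6+8,0*2+0) = (14,0)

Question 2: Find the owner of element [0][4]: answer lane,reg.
2,0

r=0→G=0,rhi=0  c=4→T=2,p=0
L=0*4+2=2  i=0*2+0=0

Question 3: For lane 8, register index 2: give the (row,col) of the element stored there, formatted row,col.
L=8->gid=8>>2=2, tid=8&3=0
[2]->row 2+8=10  col 0·2+0=0

10,0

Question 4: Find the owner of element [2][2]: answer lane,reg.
9,0

r=2->g=2,rb=0  c=2->t=1,b0=0
L=2*4+1=9  i=0*2+0=0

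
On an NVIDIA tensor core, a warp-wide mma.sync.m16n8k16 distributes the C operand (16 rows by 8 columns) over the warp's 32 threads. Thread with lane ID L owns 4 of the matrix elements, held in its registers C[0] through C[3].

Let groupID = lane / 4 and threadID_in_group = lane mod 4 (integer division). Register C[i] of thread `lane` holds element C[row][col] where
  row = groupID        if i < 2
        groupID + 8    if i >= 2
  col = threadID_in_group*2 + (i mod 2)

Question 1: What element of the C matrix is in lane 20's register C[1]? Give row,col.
L=20→G=20>>2=5, T=20&3=0
[1]→row 5+0=5  col 0·2+1=1

5,1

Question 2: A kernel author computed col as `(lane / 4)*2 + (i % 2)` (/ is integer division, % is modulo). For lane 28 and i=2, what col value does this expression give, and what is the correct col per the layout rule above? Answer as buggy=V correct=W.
buggy=14 correct=0

`(lane / 4)*2 + (i % 2)`[28,2]⇒14
lane 28: gr=7 (28/4), th=0 (28%4)
i=2: r=7+8=15, c=0*2+0=0
col: 14 vs 0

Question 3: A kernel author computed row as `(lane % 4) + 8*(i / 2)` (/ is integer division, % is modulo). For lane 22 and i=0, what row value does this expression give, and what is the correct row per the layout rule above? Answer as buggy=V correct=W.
buggy=2 correct=5

`(lane % 4) + 8*(i / 2)`[22,0]=>2
L=22=>grp=22>>2=5, tig=22&3=2
[0]=>row 5+0=5  col 2·2+0=4
row: 2 vs 5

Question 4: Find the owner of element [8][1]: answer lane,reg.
r=8→G=0,rhi=1  c=1→T=0,p=1
L=0*4+0=0  i=1*2+1=3

0,3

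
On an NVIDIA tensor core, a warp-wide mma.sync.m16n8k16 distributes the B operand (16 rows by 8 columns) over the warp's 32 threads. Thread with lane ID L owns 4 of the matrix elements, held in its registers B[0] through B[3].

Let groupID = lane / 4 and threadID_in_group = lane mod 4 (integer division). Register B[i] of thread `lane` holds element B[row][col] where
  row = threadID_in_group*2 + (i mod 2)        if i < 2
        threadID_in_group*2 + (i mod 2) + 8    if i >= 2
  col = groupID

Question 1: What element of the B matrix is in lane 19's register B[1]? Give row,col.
7,4

L=19⇒gr=19>>2=4, th=19&3=3
[1]⇒row 3·2+1+0=7  col gr=4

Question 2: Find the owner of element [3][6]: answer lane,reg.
c=6⇒gr=6  r=3⇒Rb=0,th=1,odd=1
L=6*4+1=25  i=0*2+1=1

25,1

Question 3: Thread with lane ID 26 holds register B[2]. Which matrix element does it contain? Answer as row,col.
26: G=6,T=2
[2] (2*2+0+8,6) = (12,6)

12,6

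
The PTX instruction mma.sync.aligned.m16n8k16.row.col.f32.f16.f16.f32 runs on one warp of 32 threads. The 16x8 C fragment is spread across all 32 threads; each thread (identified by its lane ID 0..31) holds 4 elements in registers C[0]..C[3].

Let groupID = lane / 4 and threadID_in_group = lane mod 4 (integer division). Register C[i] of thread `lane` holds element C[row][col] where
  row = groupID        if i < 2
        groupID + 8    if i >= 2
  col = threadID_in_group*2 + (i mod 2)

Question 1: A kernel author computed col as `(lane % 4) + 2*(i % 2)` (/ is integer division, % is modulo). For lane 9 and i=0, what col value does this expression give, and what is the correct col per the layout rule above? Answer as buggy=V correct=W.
buggy=1 correct=2

`(lane % 4) + 2*(i % 2)`[9,0]→1
L=9→G=9>>2=2, T=9&3=1
[0]→row 2+0=2  col 1·2+0=2
col: 1 vs 2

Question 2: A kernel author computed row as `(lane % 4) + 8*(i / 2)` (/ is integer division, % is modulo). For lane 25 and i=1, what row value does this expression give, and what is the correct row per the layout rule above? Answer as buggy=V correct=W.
buggy=1 correct=6

`(lane % 4) + 8*(i / 2)`[25,1]->1
L=25->g=25>>2=6, t=25&3=1
[1]->row 6+0=6  col 1·2+1=3
row: 1 vs 6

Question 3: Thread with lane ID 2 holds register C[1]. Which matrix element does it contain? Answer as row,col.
2: gid=0,tid=2
[1] (0+0,2*2+1) = (0,5)

0,5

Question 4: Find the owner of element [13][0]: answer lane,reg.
r:13=>grp=5,rB=1  c:0=>tig=0,lo=0
L=5*4+0=20  i=1*2+0=2

20,2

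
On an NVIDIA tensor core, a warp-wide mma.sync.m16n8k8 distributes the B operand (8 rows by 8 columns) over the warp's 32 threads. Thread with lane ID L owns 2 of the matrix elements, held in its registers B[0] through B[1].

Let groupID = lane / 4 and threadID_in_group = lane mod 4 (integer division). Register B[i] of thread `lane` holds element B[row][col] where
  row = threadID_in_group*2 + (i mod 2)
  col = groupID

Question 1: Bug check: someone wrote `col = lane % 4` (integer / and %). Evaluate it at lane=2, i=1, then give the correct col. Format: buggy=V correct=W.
`lane % 4`[2,1]->2
2: gid=0,tid=2
[1] (2*2+1,0) = (5,0)
col: 2 vs 0

buggy=2 correct=0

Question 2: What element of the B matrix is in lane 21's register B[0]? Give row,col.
lane 21: gid=5 (21/4), tid=1 (21%4)
i=0: r=1*2+0=2, c=gid=5

2,5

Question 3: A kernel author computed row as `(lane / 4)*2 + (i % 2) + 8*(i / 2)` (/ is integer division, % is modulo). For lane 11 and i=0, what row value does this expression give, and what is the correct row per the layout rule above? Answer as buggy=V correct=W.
buggy=4 correct=6

`(lane / 4)*2 + (i % 2) + 8*(i / 2)`[11,0]→4
L=11→G=11>>2=2, T=11&3=3
[0]→row 3·2+0=6  col G=2
row: 4 vs 6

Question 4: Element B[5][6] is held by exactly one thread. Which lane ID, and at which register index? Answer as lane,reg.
c=6→G=6  r=5→T=2,p=1
L=6*4+2=26  i=1=1

26,1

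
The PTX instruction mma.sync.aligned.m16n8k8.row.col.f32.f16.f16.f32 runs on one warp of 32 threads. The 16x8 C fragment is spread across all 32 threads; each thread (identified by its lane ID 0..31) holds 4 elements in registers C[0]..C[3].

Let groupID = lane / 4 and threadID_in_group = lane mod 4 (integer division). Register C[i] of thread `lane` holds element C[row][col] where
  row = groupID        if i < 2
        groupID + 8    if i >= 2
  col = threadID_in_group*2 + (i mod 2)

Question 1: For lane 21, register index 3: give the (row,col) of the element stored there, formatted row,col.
13,3

L=21→G=21>>2=5, T=21&3=1
[3]→row 5+8=13  col 1·2+1=3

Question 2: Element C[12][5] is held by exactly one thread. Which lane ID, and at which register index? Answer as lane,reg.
18,3

r:12=>grp=4,rB=1  c:5=>tig=2,lo=1
L=4*4+2=18  i=1*2+1=3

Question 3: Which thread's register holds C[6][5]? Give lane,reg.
r=6→G=6,rhi=0  c=5→T=2,p=1
L=6*4+2=26  i=0*2+1=1

26,1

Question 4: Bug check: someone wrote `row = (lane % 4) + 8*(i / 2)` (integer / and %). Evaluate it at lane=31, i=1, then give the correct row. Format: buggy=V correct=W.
buggy=3 correct=7

`(lane % 4) + 8*(i / 2)`[31,1]→3
31: G=7,T=3
[1] (7+0,3*2+1) = (7,7)
row: 3 vs 7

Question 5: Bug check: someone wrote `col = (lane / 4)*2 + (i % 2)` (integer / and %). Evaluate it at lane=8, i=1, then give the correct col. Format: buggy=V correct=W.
`(lane / 4)*2 + (i % 2)`[8,1]⇒5
8: gr=2,th=0
[1] (2+0,0*2+1) = (2,1)
col: 5 vs 1

buggy=5 correct=1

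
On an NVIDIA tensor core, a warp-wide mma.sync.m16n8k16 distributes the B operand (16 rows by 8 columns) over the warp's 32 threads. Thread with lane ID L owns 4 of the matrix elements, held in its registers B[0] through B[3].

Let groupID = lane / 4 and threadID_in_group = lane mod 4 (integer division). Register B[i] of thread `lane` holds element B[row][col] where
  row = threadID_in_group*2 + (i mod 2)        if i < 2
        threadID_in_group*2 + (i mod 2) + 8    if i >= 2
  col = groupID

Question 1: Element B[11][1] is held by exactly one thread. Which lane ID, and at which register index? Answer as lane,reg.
c=1->g=1  r=11->rb=1,t=1,b0=1
L=1*4+1=5  i=1*2+1=3

5,3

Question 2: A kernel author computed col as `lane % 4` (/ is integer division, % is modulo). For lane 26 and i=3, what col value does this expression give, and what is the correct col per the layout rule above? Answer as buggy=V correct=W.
buggy=2 correct=6

`lane % 4`[26,3]->2
26: gid=6,tid=2
[3] (2*2+1+8,6) = (13,6)
col: 2 vs 6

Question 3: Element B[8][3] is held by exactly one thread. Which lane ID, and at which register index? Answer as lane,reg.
12,2

c=3⇒gr=3  r=8⇒Rb=1,th=0,odd=0
L=3*4+0=12  i=1*2+0=2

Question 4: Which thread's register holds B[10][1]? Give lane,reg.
c:1=>grp=1  r:10=>rB=1,tig=1,lo=0
L=1*4+1=5  i=1*2+0=2

5,2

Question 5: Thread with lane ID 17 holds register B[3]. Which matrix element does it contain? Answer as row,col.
L=17⇒gr=17>>2=4, th=17&3=1
[3]⇒row 1·2+1+8=11  col gr=4

11,4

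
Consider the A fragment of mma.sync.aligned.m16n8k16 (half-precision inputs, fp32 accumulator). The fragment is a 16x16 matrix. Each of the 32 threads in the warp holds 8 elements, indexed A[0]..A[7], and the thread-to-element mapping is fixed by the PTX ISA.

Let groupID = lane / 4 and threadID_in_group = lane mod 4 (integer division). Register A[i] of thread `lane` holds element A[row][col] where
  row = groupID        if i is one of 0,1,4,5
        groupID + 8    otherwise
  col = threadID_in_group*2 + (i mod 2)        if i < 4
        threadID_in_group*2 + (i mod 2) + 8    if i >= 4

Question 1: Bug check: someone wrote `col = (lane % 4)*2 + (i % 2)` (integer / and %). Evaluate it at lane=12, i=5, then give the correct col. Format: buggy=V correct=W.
buggy=1 correct=9

`(lane % 4)*2 + (i % 2)`[12,5]⇒1
12: gr=3,th=0
[5] (3+0,0*2+1+8) = (3,9)
col: 1 vs 9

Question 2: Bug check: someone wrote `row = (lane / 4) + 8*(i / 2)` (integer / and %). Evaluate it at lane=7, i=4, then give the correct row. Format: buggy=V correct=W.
`(lane / 4) + 8*(i / 2)`[7,4]=>17
L=7=>grp=7>>2=1, tig=7&3=3
[4]=>row 1+0=1  col 3·2+0+8=14
row: 17 vs 1

buggy=17 correct=1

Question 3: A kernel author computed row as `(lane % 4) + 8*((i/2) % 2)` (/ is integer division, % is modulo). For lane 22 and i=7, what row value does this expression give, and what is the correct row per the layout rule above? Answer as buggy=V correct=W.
buggy=10 correct=13

`(lane % 4) + 8*((i/2) % 2)`[22,7]->10
22: g=5,t=2
[7] (5+8,2*2+1+8) = (13,13)
row: 10 vs 13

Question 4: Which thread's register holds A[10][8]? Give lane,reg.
r:10=>grp=2,rB=1  c:8=>cB=1,tig=0,lo=0
L=2*4+0=8  i=1*4+1*2+0=6

8,6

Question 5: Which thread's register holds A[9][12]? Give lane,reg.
6,6

r=9⇒gr=1,Rb=1  c=12⇒Cb=1,th=2,odd=0
L=1*4+2=6  i=1*4+1*2+0=6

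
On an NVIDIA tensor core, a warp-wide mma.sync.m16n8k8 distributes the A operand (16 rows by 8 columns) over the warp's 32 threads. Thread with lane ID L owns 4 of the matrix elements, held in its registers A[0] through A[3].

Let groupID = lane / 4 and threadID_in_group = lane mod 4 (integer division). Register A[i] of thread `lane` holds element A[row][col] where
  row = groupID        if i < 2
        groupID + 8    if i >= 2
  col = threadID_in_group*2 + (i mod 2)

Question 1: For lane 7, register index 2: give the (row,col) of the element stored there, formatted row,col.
9,6

lane 7=>7/4=1, 7 mod 4=3
i=2  r:1+8=>9  c:2·3+0=>6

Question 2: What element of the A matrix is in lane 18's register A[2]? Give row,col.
lane 18: g=4 (18/4), t=2 (18%4)
i=2: r=4+8=12, c=2*2+0=4

12,4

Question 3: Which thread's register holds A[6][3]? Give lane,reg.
25,1

r=6→G=6,rhi=0  c=3→T=1,p=1
L=6*4+1=25  i=0*2+1=1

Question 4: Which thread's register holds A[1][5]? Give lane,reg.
r=1->g=1,rb=0  c=5->t=2,b0=1
L=1*4+2=6  i=0*2+1=1

6,1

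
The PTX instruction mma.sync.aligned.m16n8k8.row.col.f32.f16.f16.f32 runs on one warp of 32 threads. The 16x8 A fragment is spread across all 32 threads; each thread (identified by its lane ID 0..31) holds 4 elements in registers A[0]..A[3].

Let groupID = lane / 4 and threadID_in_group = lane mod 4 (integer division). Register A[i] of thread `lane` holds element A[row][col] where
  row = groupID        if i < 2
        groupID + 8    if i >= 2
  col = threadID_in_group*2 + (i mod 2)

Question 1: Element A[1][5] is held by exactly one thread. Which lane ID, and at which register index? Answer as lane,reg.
r=1->g=1,rb=0  c=5->t=2,b0=1
L=1*4+2=6  i=0*2+1=1

6,1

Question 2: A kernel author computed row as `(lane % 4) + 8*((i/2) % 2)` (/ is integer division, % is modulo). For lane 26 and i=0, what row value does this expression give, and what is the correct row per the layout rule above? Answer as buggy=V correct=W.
buggy=2 correct=6

`(lane % 4) + 8*((i/2) % 2)`[26,0]->2
lane 26->26/4=6, 26 mod 4=2
i=0  r:6+0->6  c:2·2+0->4
row: 2 vs 6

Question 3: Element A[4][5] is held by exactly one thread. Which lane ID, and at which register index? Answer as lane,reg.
r:4=>grp=4,rB=0  c:5=>tig=2,lo=1
L=4*4+2=18  i=0*2+1=1

18,1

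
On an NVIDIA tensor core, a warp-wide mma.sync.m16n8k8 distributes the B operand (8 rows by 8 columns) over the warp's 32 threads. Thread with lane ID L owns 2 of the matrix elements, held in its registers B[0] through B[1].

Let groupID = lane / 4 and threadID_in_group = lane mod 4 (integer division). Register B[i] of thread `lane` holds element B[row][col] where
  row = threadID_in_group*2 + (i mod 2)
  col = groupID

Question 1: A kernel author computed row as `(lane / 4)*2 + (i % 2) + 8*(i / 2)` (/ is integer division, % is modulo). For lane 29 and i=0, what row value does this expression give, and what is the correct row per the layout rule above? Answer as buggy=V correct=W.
`(lane / 4)*2 + (i % 2) + 8*(i / 2)`[29,0]→14
lane 29: G=7 (29/4), T=1 (29%4)
i=0: r=1*2+0=2, c=G=7
row: 14 vs 2

buggy=14 correct=2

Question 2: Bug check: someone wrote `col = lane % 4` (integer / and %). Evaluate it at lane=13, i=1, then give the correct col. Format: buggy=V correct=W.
buggy=1 correct=3

`lane % 4`[13,1]⇒1
lane 13⇒13/4=3, 13 mod 4=1
i=1  r:2·1+1⇒3  c:3
col: 1 vs 3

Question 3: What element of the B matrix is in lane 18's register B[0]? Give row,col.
4,4

L=18=>grp=18>>2=4, tig=18&3=2
[0]=>row 2·2+0=4  col grp=4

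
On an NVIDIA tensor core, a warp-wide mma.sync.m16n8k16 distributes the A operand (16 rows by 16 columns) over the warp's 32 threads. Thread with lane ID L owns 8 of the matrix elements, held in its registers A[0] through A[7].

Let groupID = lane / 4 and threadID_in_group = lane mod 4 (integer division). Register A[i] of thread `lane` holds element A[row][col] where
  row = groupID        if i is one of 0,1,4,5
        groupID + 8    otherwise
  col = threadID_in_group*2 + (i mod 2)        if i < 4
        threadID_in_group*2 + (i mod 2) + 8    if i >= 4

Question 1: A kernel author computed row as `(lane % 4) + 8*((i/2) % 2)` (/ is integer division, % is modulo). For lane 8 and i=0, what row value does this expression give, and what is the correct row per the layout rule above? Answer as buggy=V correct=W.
`(lane % 4) + 8*((i/2) % 2)`[8,0]→0
L=8→G=8>>2=2, T=8&3=0
[0]→row 2+0=2  col 0·2+0+0=0
row: 0 vs 2

buggy=0 correct=2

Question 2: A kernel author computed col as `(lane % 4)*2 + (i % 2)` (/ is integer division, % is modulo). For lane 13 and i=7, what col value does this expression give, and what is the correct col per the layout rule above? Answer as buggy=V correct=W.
`(lane % 4)*2 + (i % 2)`[13,7]→3
L=13→G=13>>2=3, T=13&3=1
[7]→row 3+8=11  col 1·2+1+8=11
col: 3 vs 11

buggy=3 correct=11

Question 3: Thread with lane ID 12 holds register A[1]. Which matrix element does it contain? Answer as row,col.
12: gr=3,th=0
[1] (3+0,0*2+1+0) = (3,1)

3,1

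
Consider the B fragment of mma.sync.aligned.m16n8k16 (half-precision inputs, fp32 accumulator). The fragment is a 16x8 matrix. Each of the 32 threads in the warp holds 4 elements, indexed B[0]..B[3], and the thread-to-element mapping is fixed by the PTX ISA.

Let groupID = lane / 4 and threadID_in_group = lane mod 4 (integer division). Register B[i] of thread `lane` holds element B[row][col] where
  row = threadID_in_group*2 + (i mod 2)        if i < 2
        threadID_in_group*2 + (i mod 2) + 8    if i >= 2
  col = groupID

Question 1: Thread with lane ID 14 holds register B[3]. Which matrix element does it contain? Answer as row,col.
14: grp=3,tig=2
[3] (2*2+1+8,3) = (13,3)

13,3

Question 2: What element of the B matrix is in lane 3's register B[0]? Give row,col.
3: gid=0,tid=3
[0] (3*2+0+0,0) = (6,0)

6,0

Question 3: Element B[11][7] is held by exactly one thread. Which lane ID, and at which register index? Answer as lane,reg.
c=7->g=7  r=11->rb=1,t=1,b0=1
L=7*4+1=29  i=1*2+1=3

29,3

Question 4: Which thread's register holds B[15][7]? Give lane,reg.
c: 7->gid=7  r: 15->r8=1,tid=3,i&1=1
L=7*4+3=31  i=1*2+1=3

31,3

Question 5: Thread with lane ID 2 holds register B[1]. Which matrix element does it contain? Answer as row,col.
L=2=>grp=2>>2=0, tig=2&3=2
[1]=>row 2·2+1+0=5  col grp=0

5,0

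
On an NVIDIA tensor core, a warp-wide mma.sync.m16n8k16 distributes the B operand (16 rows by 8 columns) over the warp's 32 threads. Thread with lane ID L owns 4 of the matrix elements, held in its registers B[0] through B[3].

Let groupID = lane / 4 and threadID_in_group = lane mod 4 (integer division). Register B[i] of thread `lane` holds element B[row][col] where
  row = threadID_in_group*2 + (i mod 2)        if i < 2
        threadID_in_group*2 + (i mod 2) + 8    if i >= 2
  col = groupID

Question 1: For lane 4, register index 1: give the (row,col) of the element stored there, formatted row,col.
1,1

lane 4: gr=1 (4/4), th=0 (4%4)
i=1: r=0*2+1+0=1, c=gr=1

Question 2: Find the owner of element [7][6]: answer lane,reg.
c: 6->gid=6  r: 7->r8=0,tid=3,i&1=1
L=6*4+3=27  i=0*2+1=1

27,1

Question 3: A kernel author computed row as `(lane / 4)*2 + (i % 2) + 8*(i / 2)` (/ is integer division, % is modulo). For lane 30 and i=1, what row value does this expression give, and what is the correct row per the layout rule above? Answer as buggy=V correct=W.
buggy=15 correct=5

`(lane / 4)*2 + (i % 2) + 8*(i / 2)`[30,1]->15
L=30->g=30>>2=7, t=30&3=2
[1]->row 2·2+1+0=5  col g=7
row: 15 vs 5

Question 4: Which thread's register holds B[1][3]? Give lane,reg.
12,1

c: 3->gid=3  r: 1->r8=0,tid=0,i&1=1
L=3*4+0=12  i=0*2+1=1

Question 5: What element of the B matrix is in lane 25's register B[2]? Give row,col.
25: gr=6,th=1
[2] (1*2+0+8,6) = (10,6)

10,6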